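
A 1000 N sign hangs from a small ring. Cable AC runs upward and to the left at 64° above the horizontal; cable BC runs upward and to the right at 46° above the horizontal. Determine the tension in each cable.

ΣF_x = 0: −T_AC·cos64° + T_BC·cos46° = 0 → T_BC = 0.63106·T_AC.
ΣF_y = 0: T_AC·sin64° + T_BC·sin46° = 1000.
Substitute: T_AC·(0.898794 + 0.63106·0.71934) = 1000 → T_AC = 739.24 ≈ 739.2 N.
Then T_BC = 0.63106 × 739.24 = 466.5 N.

T_AC = 739.2 N, T_BC = 466.5 N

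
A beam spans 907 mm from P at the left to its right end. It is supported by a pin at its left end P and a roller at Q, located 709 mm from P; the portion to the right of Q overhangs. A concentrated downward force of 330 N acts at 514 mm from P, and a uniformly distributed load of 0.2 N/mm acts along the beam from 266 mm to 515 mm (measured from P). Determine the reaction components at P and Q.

Resultant of the distributed load: 0.2 × 249 = 49.8 N at 390.5 mm from P.
ΣM about P: Q_y·709 − 330·514 − (0.2·249)·390.5 = 0 → Q_y = 189066.9/709 = 266.667 ≈ 266.7 N.
ΣF_y = 0: P_y + 266.667 − 330 − 0.2·249 = 0 → P_y = 113.1 N.
ΣF_x = 0: no horizontal applied forces, so P_x = 0.

P_x = 0, P_y = 113.1 N, Q_y = 266.7 N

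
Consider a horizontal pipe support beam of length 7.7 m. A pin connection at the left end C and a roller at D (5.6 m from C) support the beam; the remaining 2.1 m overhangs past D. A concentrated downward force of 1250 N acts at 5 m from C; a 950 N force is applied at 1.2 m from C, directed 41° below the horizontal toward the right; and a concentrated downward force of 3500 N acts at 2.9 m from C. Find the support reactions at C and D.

Moments about C: D_y·5.6 − 1250·5 − 950·sin41°·1.2 − 3500·2.9 = 0 → D_y = 17147.9/5.6 = 3062.13 ≈ 3062 N.
ΣF_y = 0: C_y + 3062.13 − 1250 − 950·sin41° − 3500 = 0 → C_y = 2311 N.
ΣF_x = 0: C_x + 950·cos41° = 0 → C_x = -717.0 N.

C_x = -717.0 N, C_y = 2311 N, D_y = 3062 N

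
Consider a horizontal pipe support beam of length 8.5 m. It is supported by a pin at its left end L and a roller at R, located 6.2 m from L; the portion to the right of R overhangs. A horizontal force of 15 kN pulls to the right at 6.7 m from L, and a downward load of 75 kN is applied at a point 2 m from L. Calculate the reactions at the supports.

L_x = -15.00 kN, L_y = 50.81 kN, R_y = 24.19 kN

Taking moments about L: R_y·6.2 − 75·2 = 0 → R_y = 150/6.2 = 24.1935 ≈ 24.19 kN.
ΣF_y = 0: L_y + 24.1935 − 75 = 0 → L_y = 50.81 kN.
ΣF_x = 0: L_x + 15 = 0 → L_x = -15.00 kN.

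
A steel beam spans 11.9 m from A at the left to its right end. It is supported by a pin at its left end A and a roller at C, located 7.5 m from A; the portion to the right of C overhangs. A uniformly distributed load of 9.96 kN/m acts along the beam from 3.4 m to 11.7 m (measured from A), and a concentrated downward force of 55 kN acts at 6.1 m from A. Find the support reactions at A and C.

Resultant of the distributed load: 9.96 × 8.3 = 82.668 kN at 7.55 m from A.
Taking moments about A: C_y·7.5 − (9.96·8.3)·7.55 − 55·6.1 = 0 → C_y = 959.6434/7.5 = 127.952 ≈ 128.0 kN.
ΣF_y = 0: A_y + 127.952 − 9.96·8.3 − 55 = 0 → A_y = 9.716 kN.
ΣF_x = 0: no horizontal applied forces, so A_x = 0.

A_x = 0, A_y = 9.716 kN, C_y = 128.0 kN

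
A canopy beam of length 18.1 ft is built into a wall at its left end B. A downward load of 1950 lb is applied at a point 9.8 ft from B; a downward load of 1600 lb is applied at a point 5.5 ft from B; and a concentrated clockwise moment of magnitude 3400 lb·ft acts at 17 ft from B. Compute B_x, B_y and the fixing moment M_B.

ΣF_x = 0: B_x = 0.
ΣF_y = 0: B_y − 1950 − 1600 = 0 → B_y = 3550 lb.
ΣM about B: M_B − 1950·9.8 − 1600·5.5 − 3400 = 0 → M_B = 31310 lb·ft.

B_x = 0, B_y = 3550 lb, M_B = 31310 lb·ft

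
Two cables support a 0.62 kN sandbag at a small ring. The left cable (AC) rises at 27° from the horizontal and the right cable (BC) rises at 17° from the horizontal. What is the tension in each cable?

ΣF_x = 0: −T_AC·cos27° + T_BC·cos17° = 0 → T_BC = 0.931718·T_AC.
ΣF_y = 0: T_AC·sin27° + T_BC·sin17° = 0.62.
Substitute: T_AC·(0.45399 + 0.931718·0.292372) = 0.62 → T_AC = 0.853526 ≈ 0.8535 kN.
Then T_BC = 0.931718 × 0.853526 = 0.7952 kN.

T_AC = 0.8535 kN, T_BC = 0.7952 kN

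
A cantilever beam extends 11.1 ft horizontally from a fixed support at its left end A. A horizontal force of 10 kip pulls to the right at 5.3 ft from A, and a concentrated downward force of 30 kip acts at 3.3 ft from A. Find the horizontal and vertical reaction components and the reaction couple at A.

ΣF_x = 0: A_x + 10 = 0 → A_x = -10.00 kip.
ΣF_y = 0: A_y − 30 = 0 → A_y = 30.00 kip.
ΣM about A: M_A − 30·3.3 = 0 → M_A = 99.00 kip·ft.

A_x = -10.00 kip, A_y = 30.00 kip, M_A = 99.00 kip·ft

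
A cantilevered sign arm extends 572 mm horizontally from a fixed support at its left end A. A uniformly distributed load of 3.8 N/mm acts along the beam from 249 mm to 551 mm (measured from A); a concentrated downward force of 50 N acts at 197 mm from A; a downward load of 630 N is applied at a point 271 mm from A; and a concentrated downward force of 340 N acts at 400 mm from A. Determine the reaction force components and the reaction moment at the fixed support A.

Resultant of the distributed load: 3.8 × 302 = 1147.6 N at 400 mm from A.
ΣF_x = 0: A_x = 0.
ΣF_y = 0: A_y − 3.8·302 − 50 − 630 − 340 = 0 → A_y = 2168 N.
ΣM about A: M_A − (3.8·302)·400 − 50·197 − 630·271 − 340·400 = 0 → M_A = 775600 N·mm.

A_x = 0, A_y = 2168 N, M_A = 775600 N·mm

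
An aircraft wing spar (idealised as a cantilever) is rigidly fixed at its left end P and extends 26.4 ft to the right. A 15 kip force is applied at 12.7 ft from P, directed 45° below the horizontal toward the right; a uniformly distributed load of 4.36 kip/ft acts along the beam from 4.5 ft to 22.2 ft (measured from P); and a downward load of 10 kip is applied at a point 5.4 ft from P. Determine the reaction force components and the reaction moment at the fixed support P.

Resultant of the distributed load: 4.36 × 17.7 = 77.172 kip at 13.35 ft from P.
ΣF_x = 0: P_x + 15·cos45° = 0 → P_x = -10.61 kip.
ΣF_y = 0: P_y − 15·sin45° − 4.36·17.7 − 10 = 0 → P_y = 97.78 kip.
ΣM about P: M_P − 15·sin45°·12.7 − (4.36·17.7)·13.35 − 10·5.4 = 0 → M_P = 1219 kip·ft.

P_x = -10.61 kip, P_y = 97.78 kip, M_P = 1219 kip·ft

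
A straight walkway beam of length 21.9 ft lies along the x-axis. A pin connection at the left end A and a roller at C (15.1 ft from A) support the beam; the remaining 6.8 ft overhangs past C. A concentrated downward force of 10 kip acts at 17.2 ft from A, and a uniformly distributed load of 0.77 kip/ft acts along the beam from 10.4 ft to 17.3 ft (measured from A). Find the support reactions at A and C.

A_x = 0, A_y = -0.9509 kip, C_y = 16.26 kip

Resultant of the distributed load: 0.77 × 6.9 = 5.313 kip at 13.85 ft from A.
Taking moments about A: C_y·15.1 − 10·17.2 − (0.77·6.9)·13.85 = 0 → C_y = 245.58505/15.1 = 16.2639 ≈ 16.26 kip.
ΣF_y = 0: A_y + 16.2639 − 10 − 0.77·6.9 = 0 → A_y = -0.9509 kip.
ΣF_x = 0: no horizontal applied forces, so A_x = 0.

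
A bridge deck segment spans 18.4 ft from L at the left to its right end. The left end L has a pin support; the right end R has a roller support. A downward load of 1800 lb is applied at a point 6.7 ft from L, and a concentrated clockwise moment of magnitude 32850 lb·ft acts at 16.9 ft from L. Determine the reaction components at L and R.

L_x = 0, L_y = -640.8 lb, R_y = 2441 lb

Taking moments about L: R_y·18.4 − 1800·6.7 − 32850 = 0 → R_y = 44910/18.4 = 2440.76 ≈ 2441 lb.
ΣF_y = 0: L_y + 2440.76 − 1800 = 0 → L_y = -640.8 lb.
ΣF_x = 0: no horizontal applied forces, so L_x = 0.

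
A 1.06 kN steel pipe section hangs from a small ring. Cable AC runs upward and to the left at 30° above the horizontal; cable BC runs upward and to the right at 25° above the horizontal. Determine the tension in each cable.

T_AC = 1.173 kN, T_BC = 1.121 kN

ΣF_x = 0: −T_AC·cos30° + T_BC·cos25° = 0 → T_BC = 0.955553·T_AC.
ΣF_y = 0: T_AC·sin30° + T_BC·sin25° = 1.06.
Substitute: T_AC·(0.5 + 0.955553·0.422618) = 1.06 → T_AC = 1.17278 ≈ 1.173 kN.
Then T_BC = 0.955553 × 1.17278 = 1.121 kN.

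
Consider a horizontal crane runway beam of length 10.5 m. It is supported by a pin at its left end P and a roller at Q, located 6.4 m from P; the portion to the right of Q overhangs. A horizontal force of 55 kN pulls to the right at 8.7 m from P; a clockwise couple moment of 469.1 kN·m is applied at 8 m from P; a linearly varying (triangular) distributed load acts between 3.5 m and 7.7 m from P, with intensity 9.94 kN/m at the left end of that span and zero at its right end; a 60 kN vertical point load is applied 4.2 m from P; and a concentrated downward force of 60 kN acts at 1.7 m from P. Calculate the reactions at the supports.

Resultant of the triangular load: ½ × 9.94 × 4.2 = 20.874 kN, acting at 4.9 m from P (one-third of the span from the peak).
Taking moments about P: Q_y·6.4 − 469.1 − (½·9.94·4.2)·4.9 − 60·4.2 − 60·1.7 = 0 → Q_y = 925.3826/6.4 = 144.591 ≈ 144.6 kN.
ΣF_y = 0: P_y + 144.591 − ½·9.94·4.2 − 60 − 60 = 0 → P_y = -3.717 kN.
ΣF_x = 0: P_x + 55 = 0 → P_x = -55.00 kN.

P_x = -55.00 kN, P_y = -3.717 kN, Q_y = 144.6 kN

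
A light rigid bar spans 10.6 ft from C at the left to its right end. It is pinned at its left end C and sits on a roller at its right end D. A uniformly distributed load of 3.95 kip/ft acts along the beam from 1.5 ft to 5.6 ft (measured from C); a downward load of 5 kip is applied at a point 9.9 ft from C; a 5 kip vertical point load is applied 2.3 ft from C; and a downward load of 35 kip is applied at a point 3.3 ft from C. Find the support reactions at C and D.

Resultant of the distributed load: 3.95 × 4.1 = 16.195 kip at 3.55 ft from C.
ΣM about C: D_y·10.6 − (3.95·4.1)·3.55 − 5·9.9 − 5·2.3 − 35·3.3 = 0 → D_y = 233.99225/10.6 = 22.0747 ≈ 22.07 kip.
ΣF_y = 0: C_y + 22.0747 − 3.95·4.1 − 5 − 5 − 35 = 0 → C_y = 39.12 kip.
ΣF_x = 0: no horizontal applied forces, so C_x = 0.

C_x = 0, C_y = 39.12 kip, D_y = 22.07 kip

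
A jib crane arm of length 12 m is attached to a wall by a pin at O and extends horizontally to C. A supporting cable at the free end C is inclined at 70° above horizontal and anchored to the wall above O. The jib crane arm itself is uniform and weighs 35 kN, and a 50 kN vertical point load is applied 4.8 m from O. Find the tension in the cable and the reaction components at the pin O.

T = 39.91 kN, O_x = 13.65 kN, O_y = 47.50 kN

ΣM about O: T·sin70°·12 − 35·6 − 50·4.8 = 0 → T = 450/(12·0.939693) = 39.9067 ≈ 39.91 kN.
ΣF_x = 0: O_x − T·cos70° = 0 → O_x = 39.9067 × 0.34202 = 13.65 kN.
ΣF_y = 0: O_y + T·sin70° − 35 − 50 = 0 → O_y = 85 − 39.9067 × 0.939693 = 47.50 kN.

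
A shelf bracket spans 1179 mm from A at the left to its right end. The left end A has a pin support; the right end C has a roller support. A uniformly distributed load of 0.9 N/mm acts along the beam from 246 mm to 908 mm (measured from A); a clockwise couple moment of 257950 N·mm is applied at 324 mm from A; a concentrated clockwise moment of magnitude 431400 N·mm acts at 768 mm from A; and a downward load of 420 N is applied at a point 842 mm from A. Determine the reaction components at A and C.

A_x = 0, A_y = -160.4 N, C_y = 1176 N

Resultant of the distributed load: 0.9 × 662 = 595.8 N at 577 mm from A.
ΣM about A: C_y·1179 − (0.9·662)·577 − 257950 − 431400 − 420·842 = 0 → C_y = 1386766.6/1179 = 1176.22 ≈ 1176 N.
ΣF_y = 0: A_y + 1176.22 − 0.9·662 − 420 = 0 → A_y = -160.4 N.
ΣF_x = 0: no horizontal applied forces, so A_x = 0.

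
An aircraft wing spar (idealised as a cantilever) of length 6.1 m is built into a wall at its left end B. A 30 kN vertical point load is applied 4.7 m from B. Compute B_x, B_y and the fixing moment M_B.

B_x = 0, B_y = 30.00 kN, M_B = 141.0 kN·m

ΣF_x = 0: B_x = 0.
ΣF_y = 0: B_y − 30 = 0 → B_y = 30.00 kN.
ΣM about B: M_B − 30·4.7 = 0 → M_B = 141.0 kN·m.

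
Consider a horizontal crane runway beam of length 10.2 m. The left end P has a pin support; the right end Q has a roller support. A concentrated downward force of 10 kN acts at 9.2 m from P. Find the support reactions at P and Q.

P_x = 0, P_y = 0.9804 kN, Q_y = 9.020 kN

ΣM about P: Q_y·10.2 − 10·9.2 = 0 → Q_y = 92/10.2 = 9.01961 ≈ 9.020 kN.
ΣF_y = 0: P_y + 9.01961 − 10 = 0 → P_y = 0.9804 kN.
ΣF_x = 0: no horizontal applied forces, so P_x = 0.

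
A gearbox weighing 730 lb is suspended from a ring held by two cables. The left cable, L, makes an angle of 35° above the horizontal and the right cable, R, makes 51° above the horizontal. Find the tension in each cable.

T_L = 460.5 lb, T_R = 599.4 lb

ΣF_x = 0: −T_L·cos35° + T_R·cos51° = 0 → T_R = 1.30165·T_L.
ΣF_y = 0: T_L·sin35° + T_R·sin51° = 730.
Substitute: T_L·(0.573576 + 1.30165·0.777146) = 730 → T_L = 460.525 ≈ 460.5 lb.
Then T_R = 1.30165 × 460.525 = 599.4 lb.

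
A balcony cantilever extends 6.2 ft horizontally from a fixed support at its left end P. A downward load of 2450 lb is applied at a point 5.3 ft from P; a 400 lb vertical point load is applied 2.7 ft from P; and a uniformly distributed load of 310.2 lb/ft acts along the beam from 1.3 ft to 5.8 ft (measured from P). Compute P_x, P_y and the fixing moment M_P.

Resultant of the distributed load: 310.2 × 4.5 = 1395.9 lb at 3.55 ft from P.
ΣF_x = 0: P_x = 0.
ΣF_y = 0: P_y − 2450 − 400 − 310.2·4.5 = 0 → P_y = 4246 lb.
ΣM about P: M_P − 2450·5.3 − 400·2.7 − (310.2·4.5)·3.55 = 0 → M_P = 19020 lb·ft.

P_x = 0, P_y = 4246 lb, M_P = 19020 lb·ft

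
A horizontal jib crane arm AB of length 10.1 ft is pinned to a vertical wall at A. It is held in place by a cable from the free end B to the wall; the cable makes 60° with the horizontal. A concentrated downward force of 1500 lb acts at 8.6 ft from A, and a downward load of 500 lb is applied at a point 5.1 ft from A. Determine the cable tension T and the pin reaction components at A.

T = 1766 lb, A_x = 883.2 lb, A_y = 470.3 lb

ΣM about A: T·sin60°·10.1 − 1500·8.6 − 500·5.1 = 0 → T = 15450/(10.1·0.866025) = 1766.35 ≈ 1766 lb.
ΣF_x = 0: A_x − T·cos60° = 0 → A_x = 1766.35 × 0.5 = 883.2 lb.
ΣF_y = 0: A_y + T·sin60° − 1500 − 500 = 0 → A_y = 2000 − 1766.35 × 0.866025 = 470.3 lb.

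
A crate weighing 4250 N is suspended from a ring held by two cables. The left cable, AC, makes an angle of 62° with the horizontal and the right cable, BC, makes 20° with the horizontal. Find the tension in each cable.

ΣF_x = 0: −T_AC·cos62° + T_BC·cos20° = 0 → T_BC = 0.499601·T_AC.
ΣF_y = 0: T_AC·sin62° + T_BC·sin20° = 4250.
Substitute: T_AC·(0.882948 + 0.499601·0.34202) = 4250 → T_AC = 4032.94 ≈ 4033 N.
Then T_BC = 0.499601 × 4032.94 = 2015 N.

T_AC = 4033 N, T_BC = 2015 N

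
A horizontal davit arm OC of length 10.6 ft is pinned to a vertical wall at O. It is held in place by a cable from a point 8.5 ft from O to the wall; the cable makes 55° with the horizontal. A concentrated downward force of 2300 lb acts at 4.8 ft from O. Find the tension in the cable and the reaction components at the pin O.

ΣM about O: T·sin55°·8.5 − 2300·4.8 = 0 → T = 11040/(8.5·0.819152) = 1585.57 ≈ 1586 lb.
ΣF_x = 0: O_x − T·cos55° = 0 → O_x = 1585.57 × 0.573576 = 909.4 lb.
ΣF_y = 0: O_y + T·sin55° − 2300 = 0 → O_y = 2300 − 1585.57 × 0.819152 = 1001 lb.

T = 1586 lb, O_x = 909.4 lb, O_y = 1001 lb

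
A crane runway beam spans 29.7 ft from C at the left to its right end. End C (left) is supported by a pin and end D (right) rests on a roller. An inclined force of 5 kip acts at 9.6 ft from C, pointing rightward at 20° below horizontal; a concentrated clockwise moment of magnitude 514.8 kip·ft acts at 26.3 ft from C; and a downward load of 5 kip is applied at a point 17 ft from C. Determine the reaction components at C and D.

ΣM about C: D_y·29.7 − 5·sin20°·9.6 − 514.8 − 5·17 = 0 → D_y = 616.217/29.7 = 20.748 ≈ 20.75 kip.
ΣF_y = 0: C_y + 20.748 − 5·sin20° − 5 = 0 → C_y = -14.04 kip.
ΣF_x = 0: C_x + 5·cos20° = 0 → C_x = -4.698 kip.

C_x = -4.698 kip, C_y = -14.04 kip, D_y = 20.75 kip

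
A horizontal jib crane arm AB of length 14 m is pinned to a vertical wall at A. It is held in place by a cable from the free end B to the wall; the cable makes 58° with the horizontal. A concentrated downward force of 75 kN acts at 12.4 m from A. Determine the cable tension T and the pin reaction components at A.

ΣM about A: T·sin58°·14 − 75·12.4 = 0 → T = 930/(14·0.848048) = 78.3311 ≈ 78.33 kN.
ΣF_x = 0: A_x − T·cos58° = 0 → A_x = 78.3311 × 0.529919 = 41.51 kN.
ΣF_y = 0: A_y + T·sin58° − 75 = 0 → A_y = 75 − 78.3311 × 0.848048 = 8.571 kN.

T = 78.33 kN, A_x = 41.51 kN, A_y = 8.571 kN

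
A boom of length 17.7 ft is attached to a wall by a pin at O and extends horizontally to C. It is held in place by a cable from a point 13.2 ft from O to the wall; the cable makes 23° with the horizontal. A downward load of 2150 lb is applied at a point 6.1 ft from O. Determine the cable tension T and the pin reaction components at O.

ΣM about O: T·sin23°·13.2 − 2150·6.1 = 0 → T = 13115/(13.2·0.390731) = 2542.83 ≈ 2543 lb.
ΣF_x = 0: O_x − T·cos23° = 0 → O_x = 2542.83 × 0.920505 = 2341 lb.
ΣF_y = 0: O_y + T·sin23° − 2150 = 0 → O_y = 2150 − 2542.83 × 0.390731 = 1156 lb.

T = 2543 lb, O_x = 2341 lb, O_y = 1156 lb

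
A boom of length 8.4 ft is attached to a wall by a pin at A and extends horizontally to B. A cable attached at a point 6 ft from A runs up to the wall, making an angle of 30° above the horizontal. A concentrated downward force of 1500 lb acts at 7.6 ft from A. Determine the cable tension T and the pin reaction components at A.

T = 3800 lb, A_x = 3291 lb, A_y = -400.0 lb

ΣM about A: T·sin30°·6 − 1500·7.6 = 0 → T = 11400/(6·0.5) = 3800 lb.
ΣF_x = 0: A_x − T·cos30° = 0 → A_x = 3800 × 0.866025 = 3291 lb.
ΣF_y = 0: A_y + T·sin30° − 1500 = 0 → A_y = 1500 − 3800 × 0.5 = -400.0 lb.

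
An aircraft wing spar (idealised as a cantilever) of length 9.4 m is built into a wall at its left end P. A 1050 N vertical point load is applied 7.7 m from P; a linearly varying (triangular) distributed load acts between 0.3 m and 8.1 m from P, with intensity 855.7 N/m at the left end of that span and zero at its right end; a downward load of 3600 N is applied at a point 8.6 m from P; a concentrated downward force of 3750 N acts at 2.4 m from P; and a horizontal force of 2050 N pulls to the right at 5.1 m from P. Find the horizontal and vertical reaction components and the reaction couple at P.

P_x = -2050 N, P_y = 11740 N, M_P = 57720 N·m

Resultant of the triangular load: ½ × 855.7 × 7.8 = 3337.23 N, acting at 2.9 m from P (one-third of the span from the peak).
ΣF_x = 0: P_x + 2050 = 0 → P_x = -2050 N.
ΣF_y = 0: P_y − 1050 − ½·855.7·7.8 − 3600 − 3750 = 0 → P_y = 11740 N.
ΣM about P: M_P − 1050·7.7 − (½·855.7·7.8)·2.9 − 3600·8.6 − 3750·2.4 = 0 → M_P = 57720 N·m.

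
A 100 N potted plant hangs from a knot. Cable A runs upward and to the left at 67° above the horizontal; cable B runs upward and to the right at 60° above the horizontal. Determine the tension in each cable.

T_A = 62.61 N, T_B = 48.92 N

ΣF_x = 0: −T_A·cos67° + T_B·cos60° = 0 → T_B = 0.781462·T_A.
ΣF_y = 0: T_A·sin67° + T_B·sin60° = 100.
Substitute: T_A·(0.920505 + 0.781462·0.866025) = 100 → T_A = 62.6068 ≈ 62.61 N.
Then T_B = 0.781462 × 62.6068 = 48.92 N.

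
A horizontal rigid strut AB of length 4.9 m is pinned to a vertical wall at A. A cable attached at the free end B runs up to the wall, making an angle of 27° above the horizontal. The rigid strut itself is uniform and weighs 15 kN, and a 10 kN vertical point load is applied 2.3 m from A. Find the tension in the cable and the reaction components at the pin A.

T = 26.86 kN, A_x = 23.93 kN, A_y = 12.81 kN

ΣM about A: T·sin27°·4.9 − 15·2.45 − 10·2.3 = 0 → T = 59.75/(4.9·0.45399) = 26.8594 ≈ 26.86 kN.
ΣF_x = 0: A_x − T·cos27° = 0 → A_x = 26.8594 × 0.891007 = 23.93 kN.
ΣF_y = 0: A_y + T·sin27° − 15 − 10 = 0 → A_y = 25 − 26.8594 × 0.45399 = 12.81 kN.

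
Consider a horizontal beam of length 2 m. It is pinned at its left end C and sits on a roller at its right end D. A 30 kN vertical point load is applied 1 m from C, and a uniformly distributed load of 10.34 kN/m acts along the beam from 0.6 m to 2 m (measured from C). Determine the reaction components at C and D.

Resultant of the distributed load: 10.34 × 1.4 = 14.476 kN at 1.3 m from C.
ΣM about C: D_y·2 − 30·1 − (10.34·1.4)·1.3 = 0 → D_y = 48.8188/2 = 24.4094 ≈ 24.41 kN.
ΣF_y = 0: C_y + 24.4094 − 30 − 10.34·1.4 = 0 → C_y = 20.07 kN.
ΣF_x = 0: no horizontal applied forces, so C_x = 0.

C_x = 0, C_y = 20.07 kN, D_y = 24.41 kN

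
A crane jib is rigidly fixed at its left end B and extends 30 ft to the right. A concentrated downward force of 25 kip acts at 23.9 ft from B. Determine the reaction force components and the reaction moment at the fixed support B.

B_x = 0, B_y = 25.00 kip, M_B = 597.5 kip·ft

ΣF_x = 0: B_x = 0.
ΣF_y = 0: B_y − 25 = 0 → B_y = 25.00 kip.
ΣM about B: M_B − 25·23.9 = 0 → M_B = 597.5 kip·ft.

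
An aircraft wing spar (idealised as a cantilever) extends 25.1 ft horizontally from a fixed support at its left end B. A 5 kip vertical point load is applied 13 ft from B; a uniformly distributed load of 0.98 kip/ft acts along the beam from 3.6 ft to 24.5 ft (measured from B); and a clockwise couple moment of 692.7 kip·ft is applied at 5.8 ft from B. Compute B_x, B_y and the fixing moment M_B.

B_x = 0, B_y = 25.48 kip, M_B = 1045 kip·ft

Resultant of the distributed load: 0.98 × 20.9 = 20.482 kip at 14.05 ft from B.
ΣF_x = 0: B_x = 0.
ΣF_y = 0: B_y − 5 − 0.98·20.9 = 0 → B_y = 25.48 kip.
ΣM about B: M_B − 5·13 − (0.98·20.9)·14.05 − 692.7 = 0 → M_B = 1045 kip·ft.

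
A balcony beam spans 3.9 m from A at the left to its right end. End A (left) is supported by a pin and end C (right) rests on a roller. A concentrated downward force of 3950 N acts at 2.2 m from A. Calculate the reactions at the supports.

A_x = 0, A_y = 1722 N, C_y = 2228 N

Moments about A: C_y·3.9 − 3950·2.2 = 0 → C_y = 8690/3.9 = 2228.21 ≈ 2228 N.
ΣF_y = 0: A_y + 2228.21 − 3950 = 0 → A_y = 1722 N.
ΣF_x = 0: no horizontal applied forces, so A_x = 0.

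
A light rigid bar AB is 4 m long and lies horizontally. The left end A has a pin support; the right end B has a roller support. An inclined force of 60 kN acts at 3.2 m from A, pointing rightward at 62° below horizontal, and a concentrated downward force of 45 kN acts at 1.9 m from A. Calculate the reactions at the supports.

Taking moments about A: B_y·4 − 60·sin62°·3.2 − 45·1.9 = 0 → B_y = 255.026/4 = 63.7565 ≈ 63.76 kN.
ΣF_y = 0: A_y + 63.7565 − 60·sin62° − 45 = 0 → A_y = 34.22 kN.
ΣF_x = 0: A_x + 60·cos62° = 0 → A_x = -28.17 kN.

A_x = -28.17 kN, A_y = 34.22 kN, B_y = 63.76 kN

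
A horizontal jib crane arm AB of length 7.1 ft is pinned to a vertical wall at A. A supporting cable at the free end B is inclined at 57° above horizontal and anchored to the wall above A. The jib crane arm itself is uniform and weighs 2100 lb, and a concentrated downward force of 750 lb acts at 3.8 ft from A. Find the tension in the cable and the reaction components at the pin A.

ΣM about A: T·sin57°·7.1 − 2100·3.55 − 750·3.8 = 0 → T = 10305/(7.1·0.838671) = 1730.61 ≈ 1731 lb.
ΣF_x = 0: A_x − T·cos57° = 0 → A_x = 1730.61 × 0.544639 = 942.6 lb.
ΣF_y = 0: A_y + T·sin57° − 2100 − 750 = 0 → A_y = 2850 − 1730.61 × 0.838671 = 1399 lb.

T = 1731 lb, A_x = 942.6 lb, A_y = 1399 lb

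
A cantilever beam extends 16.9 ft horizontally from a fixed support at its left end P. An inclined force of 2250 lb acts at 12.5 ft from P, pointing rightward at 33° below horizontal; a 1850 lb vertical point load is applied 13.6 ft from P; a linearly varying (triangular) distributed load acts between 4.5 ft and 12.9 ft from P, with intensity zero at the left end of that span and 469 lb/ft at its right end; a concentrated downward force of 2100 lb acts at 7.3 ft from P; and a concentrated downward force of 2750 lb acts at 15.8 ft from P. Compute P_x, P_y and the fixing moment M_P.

P_x = -1887 lb, P_y = 9895 lb, M_P = 119200 lb·ft

Resultant of the triangular load: ½ × 469 × 8.4 = 1969.8 lb, acting at 10.1 ft from P (one-third of the span from the peak).
ΣF_x = 0: P_x + 2250·cos33° = 0 → P_x = -1887 lb.
ΣF_y = 0: P_y − 2250·sin33° − 1850 − ½·469·8.4 − 2100 − 2750 = 0 → P_y = 9895 lb.
ΣM about P: M_P − 2250·sin33°·12.5 − 1850·13.6 − (½·469·8.4)·10.1 − 2100·7.3 − 2750·15.8 = 0 → M_P = 119200 lb·ft.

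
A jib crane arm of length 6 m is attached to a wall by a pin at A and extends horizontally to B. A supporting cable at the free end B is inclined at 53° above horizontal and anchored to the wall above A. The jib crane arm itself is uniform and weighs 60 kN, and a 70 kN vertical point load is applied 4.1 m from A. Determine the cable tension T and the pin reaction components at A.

T = 97.46 kN, A_x = 58.65 kN, A_y = 52.17 kN

ΣM about A: T·sin53°·6 − 60·3 − 70·4.1 = 0 → T = 467/(6·0.798636) = 97.4578 ≈ 97.46 kN.
ΣF_x = 0: A_x − T·cos53° = 0 → A_x = 97.4578 × 0.601815 = 58.65 kN.
ΣF_y = 0: A_y + T·sin53° − 60 − 70 = 0 → A_y = 130 − 97.4578 × 0.798636 = 52.17 kN.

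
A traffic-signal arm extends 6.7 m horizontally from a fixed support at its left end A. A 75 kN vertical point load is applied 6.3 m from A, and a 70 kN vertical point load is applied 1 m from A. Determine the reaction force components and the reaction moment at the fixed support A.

A_x = 0, A_y = 145.0 kN, M_A = 542.5 kN·m

ΣF_x = 0: A_x = 0.
ΣF_y = 0: A_y − 75 − 70 = 0 → A_y = 145.0 kN.
ΣM about A: M_A − 75·6.3 − 70·1 = 0 → M_A = 542.5 kN·m.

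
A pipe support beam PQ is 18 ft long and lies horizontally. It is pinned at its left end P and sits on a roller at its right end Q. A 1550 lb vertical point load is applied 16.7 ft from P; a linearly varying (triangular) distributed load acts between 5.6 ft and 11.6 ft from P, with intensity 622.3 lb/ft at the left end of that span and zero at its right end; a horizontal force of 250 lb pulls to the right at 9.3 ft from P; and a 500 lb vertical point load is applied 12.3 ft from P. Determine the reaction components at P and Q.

Resultant of the triangular load: ½ × 622.3 × 6 = 1866.9 lb, acting at 7.6 ft from P (one-third of the span from the peak).
Taking moments about P: Q_y·18 − 1550·16.7 − (½·622.3·6)·7.6 − 500·12.3 = 0 → Q_y = 46223.44/18 = 2567.97 ≈ 2568 lb.
ΣF_y = 0: P_y + 2567.97 − 1550 − ½·622.3·6 − 500 = 0 → P_y = 1349 lb.
ΣF_x = 0: P_x + 250 = 0 → P_x = -250.0 lb.

P_x = -250.0 lb, P_y = 1349 lb, Q_y = 2568 lb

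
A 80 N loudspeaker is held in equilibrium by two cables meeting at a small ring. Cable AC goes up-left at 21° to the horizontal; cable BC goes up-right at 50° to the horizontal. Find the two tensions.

ΣF_x = 0: −T_AC·cos21° + T_BC·cos50° = 0 → T_BC = 1.45239·T_AC.
ΣF_y = 0: T_AC·sin21° + T_BC·sin50° = 80.
Substitute: T_AC·(0.358368 + 1.45239·0.766044) = 80 → T_AC = 54.3862 ≈ 54.39 N.
Then T_BC = 1.45239 × 54.3862 = 78.99 N.

T_AC = 54.39 N, T_BC = 78.99 N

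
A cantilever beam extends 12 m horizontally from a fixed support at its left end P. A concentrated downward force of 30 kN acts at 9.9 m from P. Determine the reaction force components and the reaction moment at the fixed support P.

ΣF_x = 0: P_x = 0.
ΣF_y = 0: P_y − 30 = 0 → P_y = 30.00 kN.
ΣM about P: M_P − 30·9.9 = 0 → M_P = 297.0 kN·m.

P_x = 0, P_y = 30.00 kN, M_P = 297.0 kN·m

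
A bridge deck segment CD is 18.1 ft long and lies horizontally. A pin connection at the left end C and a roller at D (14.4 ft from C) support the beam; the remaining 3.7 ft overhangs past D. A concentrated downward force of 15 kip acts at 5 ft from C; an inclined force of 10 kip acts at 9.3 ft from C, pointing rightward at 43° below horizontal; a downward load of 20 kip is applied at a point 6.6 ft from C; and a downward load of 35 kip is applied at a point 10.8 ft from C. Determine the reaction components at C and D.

ΣM about C: D_y·14.4 − 15·5 − 10·sin43°·9.3 − 20·6.6 − 35·10.8 = 0 → D_y = 648.426/14.4 = 45.0296 ≈ 45.03 kip.
ΣF_y = 0: C_y + 45.0296 − 15 − 10·sin43° − 20 − 35 = 0 → C_y = 31.79 kip.
ΣF_x = 0: C_x + 10·cos43° = 0 → C_x = -7.314 kip.

C_x = -7.314 kip, C_y = 31.79 kip, D_y = 45.03 kip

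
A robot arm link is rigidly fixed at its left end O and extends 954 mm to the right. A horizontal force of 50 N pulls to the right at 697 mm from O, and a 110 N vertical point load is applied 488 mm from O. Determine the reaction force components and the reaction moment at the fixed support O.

O_x = -50.00 N, O_y = 110.0 N, M_O = 53680 N·mm

ΣF_x = 0: O_x + 50 = 0 → O_x = -50.00 N.
ΣF_y = 0: O_y − 110 = 0 → O_y = 110.0 N.
ΣM about O: M_O − 110·488 = 0 → M_O = 53680 N·mm.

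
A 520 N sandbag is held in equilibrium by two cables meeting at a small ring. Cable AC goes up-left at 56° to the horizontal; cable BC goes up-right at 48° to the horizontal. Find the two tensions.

ΣF_x = 0: −T_AC·cos56° + T_BC·cos48° = 0 → T_BC = 0.835701·T_AC.
ΣF_y = 0: T_AC·sin56° + T_BC·sin48° = 520.
Substitute: T_AC·(0.829038 + 0.835701·0.743145) = 520 → T_AC = 358.6 N.
Then T_BC = 0.835701 × 358.6 = 299.7 N.

T_AC = 358.6 N, T_BC = 299.7 N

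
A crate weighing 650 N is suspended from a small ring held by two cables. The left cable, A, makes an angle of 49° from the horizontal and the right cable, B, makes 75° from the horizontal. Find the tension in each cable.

ΣF_x = 0: −T_A·cos49° + T_B·cos75° = 0 → T_B = 2.53482·T_A.
ΣF_y = 0: T_A·sin49° + T_B·sin75° = 650.
Substitute: T_A·(0.75471 + 2.53482·0.965926) = 650 → T_A = 202.925 ≈ 202.9 N.
Then T_B = 2.53482 × 202.925 = 514.4 N.

T_A = 202.9 N, T_B = 514.4 N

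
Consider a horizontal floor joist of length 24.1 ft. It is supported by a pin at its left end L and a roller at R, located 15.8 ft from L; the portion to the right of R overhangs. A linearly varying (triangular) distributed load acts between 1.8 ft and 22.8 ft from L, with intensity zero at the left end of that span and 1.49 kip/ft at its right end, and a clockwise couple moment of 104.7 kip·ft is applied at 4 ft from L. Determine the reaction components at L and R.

L_x = 0, L_y = -6.627 kip, R_y = 22.27 kip

Resultant of the triangular load: ½ × 1.49 × 21 = 15.645 kip, acting at 15.8 ft from L (one-third of the span from the peak).
ΣM about L: R_y·15.8 − (½·1.49·21)·15.8 − 104.7 = 0 → R_y = 351.891/15.8 = 22.2716 ≈ 22.27 kip.
ΣF_y = 0: L_y + 22.2716 − ½·1.49·21 = 0 → L_y = -6.627 kip.
ΣF_x = 0: no horizontal applied forces, so L_x = 0.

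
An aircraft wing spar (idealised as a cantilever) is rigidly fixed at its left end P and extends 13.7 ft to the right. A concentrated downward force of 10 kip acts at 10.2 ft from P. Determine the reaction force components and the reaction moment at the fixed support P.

ΣF_x = 0: P_x = 0.
ΣF_y = 0: P_y − 10 = 0 → P_y = 10.00 kip.
ΣM about P: M_P − 10·10.2 = 0 → M_P = 102.0 kip·ft.

P_x = 0, P_y = 10.00 kip, M_P = 102.0 kip·ft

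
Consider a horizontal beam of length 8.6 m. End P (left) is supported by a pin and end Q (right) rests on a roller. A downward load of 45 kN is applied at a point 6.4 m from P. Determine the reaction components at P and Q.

Taking moments about P: Q_y·8.6 − 45·6.4 = 0 → Q_y = 288/8.6 = 33.4884 ≈ 33.49 kN.
ΣF_y = 0: P_y + 33.4884 − 45 = 0 → P_y = 11.51 kN.
ΣF_x = 0: no horizontal applied forces, so P_x = 0.

P_x = 0, P_y = 11.51 kN, Q_y = 33.49 kN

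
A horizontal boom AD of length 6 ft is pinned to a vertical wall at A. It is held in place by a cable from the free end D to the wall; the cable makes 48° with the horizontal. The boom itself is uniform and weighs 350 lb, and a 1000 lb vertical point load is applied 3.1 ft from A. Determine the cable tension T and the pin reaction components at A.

T = 930.7 lb, A_x = 622.8 lb, A_y = 658.3 lb

ΣM about A: T·sin48°·6 − 350·3 − 1000·3.1 = 0 → T = 4150/(6·0.743145) = 930.729 ≈ 930.7 lb.
ΣF_x = 0: A_x − T·cos48° = 0 → A_x = 930.729 × 0.669131 = 622.8 lb.
ΣF_y = 0: A_y + T·sin48° − 350 − 1000 = 0 → A_y = 1350 − 930.729 × 0.743145 = 658.3 lb.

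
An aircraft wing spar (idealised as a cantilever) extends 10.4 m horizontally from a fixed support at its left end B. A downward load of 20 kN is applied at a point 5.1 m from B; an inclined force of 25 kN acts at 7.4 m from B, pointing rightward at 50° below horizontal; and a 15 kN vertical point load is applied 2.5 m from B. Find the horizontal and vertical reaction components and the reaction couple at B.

B_x = -16.07 kN, B_y = 54.15 kN, M_B = 281.2 kN·m

ΣF_x = 0: B_x + 25·cos50° = 0 → B_x = -16.07 kN.
ΣF_y = 0: B_y − 20 − 25·sin50° − 15 = 0 → B_y = 54.15 kN.
ΣM about B: M_B − 20·5.1 − 25·sin50°·7.4 − 15·2.5 = 0 → M_B = 281.2 kN·m.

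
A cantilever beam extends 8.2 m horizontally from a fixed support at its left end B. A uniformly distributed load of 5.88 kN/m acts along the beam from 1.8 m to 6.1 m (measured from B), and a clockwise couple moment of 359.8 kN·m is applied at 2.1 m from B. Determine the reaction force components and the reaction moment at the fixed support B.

B_x = 0, B_y = 25.28 kN, M_B = 459.7 kN·m

Resultant of the distributed load: 5.88 × 4.3 = 25.284 kN at 3.95 m from B.
ΣF_x = 0: B_x = 0.
ΣF_y = 0: B_y − 5.88·4.3 = 0 → B_y = 25.28 kN.
ΣM about B: M_B − (5.88·4.3)·3.95 − 359.8 = 0 → M_B = 459.7 kN·m.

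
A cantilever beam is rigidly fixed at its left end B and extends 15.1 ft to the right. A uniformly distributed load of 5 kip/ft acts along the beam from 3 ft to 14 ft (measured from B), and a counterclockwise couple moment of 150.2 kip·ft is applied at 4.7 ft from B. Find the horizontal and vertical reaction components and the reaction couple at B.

B_x = 0, B_y = 55.00 kip, M_B = 317.3 kip·ft

Resultant of the distributed load: 5 × 11 = 55 kip at 8.5 ft from B.
ΣF_x = 0: B_x = 0.
ΣF_y = 0: B_y − 5·11 = 0 → B_y = 55.00 kip.
ΣM about B: M_B − (5·11)·8.5 + 150.2 = 0 → M_B = 317.3 kip·ft.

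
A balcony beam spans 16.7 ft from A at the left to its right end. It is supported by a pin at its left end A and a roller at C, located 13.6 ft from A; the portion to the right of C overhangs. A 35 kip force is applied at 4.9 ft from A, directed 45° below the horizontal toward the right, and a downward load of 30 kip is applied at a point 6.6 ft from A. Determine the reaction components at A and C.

A_x = -24.75 kip, A_y = 31.27 kip, C_y = 23.48 kip

Taking moments about A: C_y·13.6 − 35·sin45°·4.9 − 30·6.6 = 0 → C_y = 319.269/13.6 = 23.4757 ≈ 23.48 kip.
ΣF_y = 0: A_y + 23.4757 − 35·sin45° − 30 = 0 → A_y = 31.27 kip.
ΣF_x = 0: A_x + 35·cos45° = 0 → A_x = -24.75 kip.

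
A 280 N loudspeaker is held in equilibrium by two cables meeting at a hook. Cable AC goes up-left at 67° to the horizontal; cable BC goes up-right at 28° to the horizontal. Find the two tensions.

T_AC = 248.2 N, T_BC = 109.8 N

ΣF_x = 0: −T_AC·cos67° + T_BC·cos28° = 0 → T_BC = 0.44253·T_AC.
ΣF_y = 0: T_AC·sin67° + T_BC·sin28° = 280.
Substitute: T_AC·(0.920505 + 0.44253·0.469472) = 280 → T_AC = 248.17 ≈ 248.2 N.
Then T_BC = 0.44253 × 248.17 = 109.8 N.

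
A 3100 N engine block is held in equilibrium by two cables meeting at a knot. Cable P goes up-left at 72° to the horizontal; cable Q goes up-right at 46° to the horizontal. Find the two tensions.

T_P = 2439 N, T_Q = 1085 N

ΣF_x = 0: −T_P·cos72° + T_Q·cos46° = 0 → T_Q = 0.444847·T_P.
ΣF_y = 0: T_P·sin72° + T_Q·sin46° = 3100.
Substitute: T_P·(0.951057 + 0.444847·0.71934) = 3100 → T_P = 2438.92 ≈ 2439 N.
Then T_Q = 0.444847 × 2438.92 = 1085 N.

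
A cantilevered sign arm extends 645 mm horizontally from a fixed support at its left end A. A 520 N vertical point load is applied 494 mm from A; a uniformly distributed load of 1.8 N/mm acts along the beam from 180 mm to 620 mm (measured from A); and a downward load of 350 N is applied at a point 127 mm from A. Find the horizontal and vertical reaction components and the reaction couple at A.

A_x = 0, A_y = 1662 N, M_A = 618100 N·mm

Resultant of the distributed load: 1.8 × 440 = 792 N at 400 mm from A.
ΣF_x = 0: A_x = 0.
ΣF_y = 0: A_y − 520 − 1.8·440 − 350 = 0 → A_y = 1662 N.
ΣM about A: M_A − 520·494 − (1.8·440)·400 − 350·127 = 0 → M_A = 618100 N·mm.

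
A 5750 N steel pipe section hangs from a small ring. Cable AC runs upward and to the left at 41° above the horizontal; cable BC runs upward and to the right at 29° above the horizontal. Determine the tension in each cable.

ΣF_x = 0: −T_AC·cos41° + T_BC·cos29° = 0 → T_BC = 0.8629·T_AC.
ΣF_y = 0: T_AC·sin41° + T_BC·sin29° = 5750.
Substitute: T_AC·(0.656059 + 0.8629·0.48481) = 5750 → T_AC = 5351.82 ≈ 5352 N.
Then T_BC = 0.8629 × 5351.82 = 4618 N.

T_AC = 5352 N, T_BC = 4618 N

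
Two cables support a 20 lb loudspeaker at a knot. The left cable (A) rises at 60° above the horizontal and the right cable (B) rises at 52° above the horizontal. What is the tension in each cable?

ΣF_x = 0: −T_A·cos60° + T_B·cos52° = 0 → T_B = 0.812135·T_A.
ΣF_y = 0: T_A·sin60° + T_B·sin52° = 20.
Substitute: T_A·(0.866025 + 0.812135·0.788011) = 20 → T_A = 13.2802 ≈ 13.28 lb.
Then T_B = 0.812135 × 13.2802 = 10.79 lb.

T_A = 13.28 lb, T_B = 10.79 lb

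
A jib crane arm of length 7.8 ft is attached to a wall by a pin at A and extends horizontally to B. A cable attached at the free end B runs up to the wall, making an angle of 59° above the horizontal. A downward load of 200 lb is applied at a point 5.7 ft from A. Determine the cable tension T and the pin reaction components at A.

T = 170.5 lb, A_x = 87.82 lb, A_y = 53.85 lb

ΣM about A: T·sin59°·7.8 − 200·5.7 = 0 → T = 1140/(7.8·0.857167) = 170.508 ≈ 170.5 lb.
ΣF_x = 0: A_x − T·cos59° = 0 → A_x = 170.508 × 0.515038 = 87.82 lb.
ΣF_y = 0: A_y + T·sin59° − 200 = 0 → A_y = 200 − 170.508 × 0.857167 = 53.85 lb.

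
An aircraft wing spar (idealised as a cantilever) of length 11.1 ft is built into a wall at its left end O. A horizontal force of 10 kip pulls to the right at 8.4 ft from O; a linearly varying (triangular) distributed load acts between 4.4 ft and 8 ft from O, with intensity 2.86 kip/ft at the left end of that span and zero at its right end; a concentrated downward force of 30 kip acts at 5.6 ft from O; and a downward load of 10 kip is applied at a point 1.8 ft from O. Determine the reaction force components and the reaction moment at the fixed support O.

Resultant of the triangular load: ½ × 2.86 × 3.6 = 5.148 kip, acting at 5.6 ft from O (one-third of the span from the peak).
ΣF_x = 0: O_x + 10 = 0 → O_x = -10.00 kip.
ΣF_y = 0: O_y − ½·2.86·3.6 − 30 − 10 = 0 → O_y = 45.15 kip.
ΣM about O: M_O − (½·2.86·3.6)·5.6 − 30·5.6 − 10·1.8 = 0 → M_O = 214.8 kip·ft.

O_x = -10.00 kip, O_y = 45.15 kip, M_O = 214.8 kip·ft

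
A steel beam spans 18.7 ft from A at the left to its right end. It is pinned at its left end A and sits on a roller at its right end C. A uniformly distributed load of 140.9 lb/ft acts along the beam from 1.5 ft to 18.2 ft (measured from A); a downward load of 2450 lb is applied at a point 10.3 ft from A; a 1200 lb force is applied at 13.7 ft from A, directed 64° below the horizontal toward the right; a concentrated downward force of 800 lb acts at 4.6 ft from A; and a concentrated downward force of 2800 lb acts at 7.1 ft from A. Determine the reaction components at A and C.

A_x = -526.0 lb, A_y = 4843 lb, C_y = 4639 lb

Resultant of the distributed load: 140.9 × 16.7 = 2353.03 lb at 9.85 ft from A.
Taking moments about A: C_y·18.7 − (140.9·16.7)·9.85 − 2450·10.3 − 1200·sin64°·13.7 − 800·4.6 − 2800·7.1 = 0 → C_y = 86748.5/18.7 = 4638.96 ≈ 4639 lb.
ΣF_y = 0: A_y + 4638.96 − 140.9·16.7 − 2450 − 1200·sin64° − 800 − 2800 = 0 → A_y = 4843 lb.
ΣF_x = 0: A_x + 1200·cos64° = 0 → A_x = -526.0 lb.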